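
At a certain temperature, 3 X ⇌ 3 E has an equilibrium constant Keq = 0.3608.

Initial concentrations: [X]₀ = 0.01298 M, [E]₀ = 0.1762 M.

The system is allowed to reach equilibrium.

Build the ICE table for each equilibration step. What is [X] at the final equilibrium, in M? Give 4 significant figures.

Q₀ = 2501 vs Keq = 0.3608 ⇒ Q>K, reverse
Step 1:
                  X         E
  Initial   0.01298    0.1762
  Change    0.09753  -0.09753
  Equil      0.1105   0.07867
  solve Keq expr → x = -0.03251; check Q = 0.3608

[X]_eq = 0.1105 M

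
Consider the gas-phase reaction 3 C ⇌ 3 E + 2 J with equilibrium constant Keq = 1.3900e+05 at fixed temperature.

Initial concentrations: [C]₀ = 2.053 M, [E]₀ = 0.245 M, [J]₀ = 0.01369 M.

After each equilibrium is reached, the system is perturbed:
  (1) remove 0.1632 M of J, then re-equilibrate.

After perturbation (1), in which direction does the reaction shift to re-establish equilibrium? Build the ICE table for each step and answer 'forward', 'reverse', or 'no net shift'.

Direction: forward

Q₀ = 3.1852e-07 vs Keq = 1.3900e+05 ⇒ Q<K, forward
Step 1:
                  C         E         J
  I           2.053     0.245   0.01369
  C              -2         2     1.333
  E         0.05287     2.245     1.347
  solve Keq expr → x = 0.6667; check Q = 1.3900e+05
Then remove 0.1632 M of J.
Step 2:
                  C         E         J
  I         0.05287     2.245     1.184
  C       -0.004194  0.004194  0.002796
  E         0.04867     2.249     1.187
  solve Keq expr → x = 0.001398; check Q = 1.3900e+05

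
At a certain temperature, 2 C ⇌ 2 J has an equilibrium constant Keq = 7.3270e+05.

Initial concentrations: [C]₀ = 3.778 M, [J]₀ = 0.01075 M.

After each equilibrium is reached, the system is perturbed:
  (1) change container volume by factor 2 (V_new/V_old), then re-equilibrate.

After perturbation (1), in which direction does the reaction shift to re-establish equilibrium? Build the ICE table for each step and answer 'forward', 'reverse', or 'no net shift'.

Direction: no net shift

Q₀ = 8.0964e-06 vs Keq = 7.3270e+05 ⇒ Q<K, forward
Step 1:
                  C         J
  Initial     3.778   0.01075
  Change     -3.774     3.774
  Equil    0.004421     3.784
  solve Keq expr → x = 1.887; check Q = 7.3270e+05
Then change container volume by factor 2 (V_new/V_old).
Step 2:
                  C         J
  Initial  0.002211     1.892
  Change          0         0
  Equil    0.002211     1.892
  solve Keq expr → x = 0; check Q = 7.3270e+05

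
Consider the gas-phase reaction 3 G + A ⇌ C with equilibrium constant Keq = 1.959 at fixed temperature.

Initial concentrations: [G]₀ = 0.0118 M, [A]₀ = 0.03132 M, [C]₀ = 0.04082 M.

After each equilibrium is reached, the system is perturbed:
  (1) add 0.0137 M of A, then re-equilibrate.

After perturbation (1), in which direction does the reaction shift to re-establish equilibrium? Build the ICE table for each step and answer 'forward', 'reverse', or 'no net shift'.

Q₀ = 7.9324e+05 vs Keq = 1.959 ⇒ Q>K, reverse
Step 1:
                   G          A          C
  I           0.0118    0.03132    0.04082
  C           0.1215    0.04049   -0.04049
  E           0.1333    0.07181 3.3290e-04
  solve Keq expr → x = -0.04049; check Q = 1.959
Then add 0.0137 M of A.
Step 2:
                   G          A          C
  I           0.1333    0.08551 3.3290e-04
  C       -1.8475e-04 -6.1583e-05 6.1583e-05
  E           0.1331    0.08545 3.9448e-04
  solve Keq expr → x = 6.1583e-05; check Q = 1.959

Direction: forward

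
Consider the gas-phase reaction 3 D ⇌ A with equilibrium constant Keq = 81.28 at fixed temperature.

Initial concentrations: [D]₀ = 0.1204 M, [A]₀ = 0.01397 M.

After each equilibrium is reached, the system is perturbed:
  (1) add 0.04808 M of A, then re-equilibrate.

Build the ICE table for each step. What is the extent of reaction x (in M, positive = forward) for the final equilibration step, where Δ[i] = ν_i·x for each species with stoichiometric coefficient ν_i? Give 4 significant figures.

Q₀ = 8.004 vs Keq = 81.28 ⇒ Q<K, forward
Step 1:
                    D           A
  init         0.1204     0.01397
  Δ          -0.04855     0.01618
  eq          0.07185     0.03015
  solve Keq expr → x = 0.01618; check Q = 81.28
Then add 0.04808 M of A.
Step 2:
                    D           A
  init        0.07185     0.07823
  Δ           0.02347   -0.007824
  eq          0.09533     0.07041
  solve Keq expr → x = -0.007824; check Q = 81.28

x = -0.007824 M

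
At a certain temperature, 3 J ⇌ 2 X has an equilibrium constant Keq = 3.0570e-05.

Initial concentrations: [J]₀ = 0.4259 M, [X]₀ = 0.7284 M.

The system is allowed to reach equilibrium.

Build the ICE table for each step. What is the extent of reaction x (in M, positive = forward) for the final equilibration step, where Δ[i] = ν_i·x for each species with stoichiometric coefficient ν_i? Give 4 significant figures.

Q₀ = 6.868 vs Keq = 3.0570e-05 ⇒ Q>K, reverse
Step 1:
                    J           X
  Initial      0.4259      0.7284
  Change        1.077     -0.7182
  Equil         1.503     0.01019
  solve Keq expr → x = -0.3591; check Q = 3.0570e-05

x = -0.3591 M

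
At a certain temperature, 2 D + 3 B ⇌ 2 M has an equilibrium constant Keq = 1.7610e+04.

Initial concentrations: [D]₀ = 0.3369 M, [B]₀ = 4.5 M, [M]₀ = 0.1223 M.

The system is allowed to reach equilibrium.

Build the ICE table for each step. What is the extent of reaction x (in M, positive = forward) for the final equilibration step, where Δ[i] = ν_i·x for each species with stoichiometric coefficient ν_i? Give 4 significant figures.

x = 0.1682 M

Q₀ = 0.001446 vs Keq = 1.7610e+04 ⇒ Q<K, forward
Step 1:
                    D           B           M
  init         0.3369         4.5      0.1223
  Δ           -0.3365     -0.5047      0.3365
  eq       4.3290e-04       3.995      0.4588
  solve Keq expr → x = 0.1682; check Q = 1.7610e+04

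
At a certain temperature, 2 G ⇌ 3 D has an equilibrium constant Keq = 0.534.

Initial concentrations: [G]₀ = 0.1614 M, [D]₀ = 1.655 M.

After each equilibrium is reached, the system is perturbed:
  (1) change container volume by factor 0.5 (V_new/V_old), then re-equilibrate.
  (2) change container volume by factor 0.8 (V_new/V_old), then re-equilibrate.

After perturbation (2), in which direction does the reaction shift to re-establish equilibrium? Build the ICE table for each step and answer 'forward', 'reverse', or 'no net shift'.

Q₀ = 174 vs Keq = 0.534 ⇒ Q>K, reverse
Step 1:
                   G          D
  init        0.1614      1.655
  Δ           0.6376    -0.9564
  eq           0.799     0.6986
  solve Keq expr → x = -0.3188; check Q = 0.534
Then change container volume by factor 0.5 (V_new/V_old).
Step 2:
                   G          D
  init         1.598      1.397
  Δ           0.1474    -0.2211
  eq           1.745      1.176
  solve Keq expr → x = -0.07369; check Q = 0.534
Then change container volume by factor 0.8 (V_new/V_old).
Step 3:
                   G          D
  init         2.182       1.47
  Δ          0.05502   -0.08253
  eq           2.237      1.388
  solve Keq expr → x = -0.02751; check Q = 0.534

Direction: reverse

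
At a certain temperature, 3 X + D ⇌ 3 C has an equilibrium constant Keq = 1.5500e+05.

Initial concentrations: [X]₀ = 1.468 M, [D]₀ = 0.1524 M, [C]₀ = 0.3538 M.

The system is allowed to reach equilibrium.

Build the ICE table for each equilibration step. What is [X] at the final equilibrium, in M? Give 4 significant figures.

Q₀ = 0.09186 vs Keq = 1.5500e+05 ⇒ Q<K, forward
Step 1:
                   X          D          C
  I            1.468     0.1524     0.3538
  C          -0.4572    -0.1524     0.4572
  E            1.011 3.3320e-06      0.811
  solve Keq expr → x = 0.1524; check Q = 1.5500e+05

[X]_eq = 1.011 M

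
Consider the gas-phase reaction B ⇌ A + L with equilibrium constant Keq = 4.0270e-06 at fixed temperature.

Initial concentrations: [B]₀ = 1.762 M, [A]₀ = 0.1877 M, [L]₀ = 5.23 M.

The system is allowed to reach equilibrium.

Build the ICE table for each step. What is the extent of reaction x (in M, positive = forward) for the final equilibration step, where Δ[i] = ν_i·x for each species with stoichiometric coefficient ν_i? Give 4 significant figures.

Q₀ = 0.5571 vs Keq = 4.0270e-06 ⇒ Q>K, reverse
Step 1:
                  B         A         L
  I           1.762    0.1877      5.23
  C          0.1877   -0.1877   -0.1877
  E            1.95 1.5571e-06     5.042
  solve Keq expr → x = -0.1877; check Q = 4.0270e-06

x = -0.1877 M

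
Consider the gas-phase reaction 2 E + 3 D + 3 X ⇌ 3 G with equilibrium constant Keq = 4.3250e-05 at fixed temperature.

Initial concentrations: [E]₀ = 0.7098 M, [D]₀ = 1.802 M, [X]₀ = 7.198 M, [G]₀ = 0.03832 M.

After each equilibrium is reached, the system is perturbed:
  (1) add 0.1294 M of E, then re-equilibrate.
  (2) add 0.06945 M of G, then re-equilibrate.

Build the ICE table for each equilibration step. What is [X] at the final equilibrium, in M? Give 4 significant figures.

[X]_eq = 6.995 M

Q₀ = 5.1181e-08 vs Keq = 4.3250e-05 ⇒ Q<K, forward
Step 1:
                    E           D           X           G
  I            0.7098       1.802       7.198     0.03832
  C           -0.1495     -0.2242     -0.2242      0.2242
  E            0.5603       1.578       6.974      0.2625
  solve Keq expr → x = 0.07473; check Q = 4.3250e-05
Then add 0.1294 M of E.
Step 2:
                    E           D           X           G
  I            0.6897       1.578       6.974      0.2625
  C          -0.01825    -0.02738    -0.02738     0.02738
  E            0.6715        1.55       6.946      0.2899
  solve Keq expr → x = 0.009126; check Q = 4.3250e-05
Then add 0.06945 M of G.
Step 3:
                    E           D           X           G
  I            0.6715        1.55       6.946      0.3593
  C           0.03243     0.04864     0.04864    -0.04864
  E            0.7039       1.599       6.995      0.3107
  solve Keq expr → x = -0.01621; check Q = 4.3250e-05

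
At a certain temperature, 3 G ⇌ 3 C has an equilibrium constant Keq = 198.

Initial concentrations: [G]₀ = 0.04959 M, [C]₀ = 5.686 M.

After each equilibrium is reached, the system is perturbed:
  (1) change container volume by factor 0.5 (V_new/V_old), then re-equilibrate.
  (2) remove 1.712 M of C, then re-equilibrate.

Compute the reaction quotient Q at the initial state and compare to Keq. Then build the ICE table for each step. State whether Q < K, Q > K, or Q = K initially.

Q₀ = 1.5074e+06; Q > K (proceeds reverse)

Q₀ = 1.5074e+06 vs Keq = 198 ⇒ Q>K, reverse
Step 1:
                   G          C
  init       0.04959      5.686
  Δ           0.7904    -0.7904
  eq            0.84      4.896
  solve Keq expr → x = -0.2635; check Q = 198
Then change container volume by factor 0.5 (V_new/V_old).
Step 2:
                   G          C
  init          1.68      9.791
  Δ                0          0
  eq            1.68      9.791
  solve Keq expr → x = 0; check Q = 198
Then remove 1.712 M of C.
Step 3:
                   G          C
  init          1.68      8.079
  Δ          -0.2507     0.2507
  eq           1.429       8.33
  solve Keq expr → x = 0.08357; check Q = 198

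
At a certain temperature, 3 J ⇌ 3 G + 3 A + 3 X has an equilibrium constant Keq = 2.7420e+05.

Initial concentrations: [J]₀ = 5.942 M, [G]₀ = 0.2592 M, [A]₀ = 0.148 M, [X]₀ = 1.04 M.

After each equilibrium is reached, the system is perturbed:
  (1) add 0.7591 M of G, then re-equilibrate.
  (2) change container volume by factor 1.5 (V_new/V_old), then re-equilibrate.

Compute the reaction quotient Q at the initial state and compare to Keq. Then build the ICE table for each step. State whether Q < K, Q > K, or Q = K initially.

Q₀ = 3.0269e-07 vs Keq = 2.7420e+05 ⇒ Q<K, forward
Step 1:
                    J           G           A           X
  I             5.942      0.2592       0.148        1.04
  C            -4.288       4.288       4.288       4.288
  E             1.654       4.547       4.436       5.328
  solve Keq expr → x = 1.429; check Q = 2.7420e+05
Then add 0.7591 M of G.
Step 2:
                    J           G           A           X
  I             1.654       5.306       4.436       5.328
  C            0.1296     -0.1296     -0.1296     -0.1296
  E             1.784       5.177       4.306       5.198
  solve Keq expr → x = -0.04319; check Q = 2.7420e+05
Then change container volume by factor 1.5 (V_new/V_old).
Step 3:
                    J           G           A           X
  I             1.189       3.451       2.871       3.466
  C           -0.4244      0.4244      0.4244      0.4244
  E            0.7647       3.876       3.295        3.89
  solve Keq expr → x = 0.1415; check Q = 2.7420e+05

Q₀ = 3.0269e-07; Q < K (proceeds forward)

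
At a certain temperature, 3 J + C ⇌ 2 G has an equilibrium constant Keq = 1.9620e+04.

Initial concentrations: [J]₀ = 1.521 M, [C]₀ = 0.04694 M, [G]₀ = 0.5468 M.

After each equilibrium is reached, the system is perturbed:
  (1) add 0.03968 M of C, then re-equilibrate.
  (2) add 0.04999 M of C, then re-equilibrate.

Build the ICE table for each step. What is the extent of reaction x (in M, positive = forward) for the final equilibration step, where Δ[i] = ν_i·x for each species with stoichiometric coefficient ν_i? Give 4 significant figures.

x = 0.04998 M

Q₀ = 1.81 vs Keq = 1.9620e+04 ⇒ Q<K, forward
Step 1:
                    J           C           G
  init          1.521     0.04694      0.5468
  Δ           -0.1408    -0.04693     0.09386
  eq             1.38  7.9567e-06      0.6407
  solve Keq expr → x = 0.04693; check Q = 1.9620e+04
Then add 0.03968 M of C.
Step 2:
                    J           C           G
  init           1.38     0.03969      0.6407
  Δ            -0.119    -0.03967     0.07935
  eq            1.261  1.3172e-05        0.72
  solve Keq expr → x = 0.03967; check Q = 1.9620e+04
Then add 0.04999 M of C.
Step 3:
                    J           C           G
  init          1.261        0.05        0.72
  Δ           -0.1499    -0.04998     0.09996
  eq            1.111  2.4973e-05        0.82
  solve Keq expr → x = 0.04998; check Q = 1.9620e+04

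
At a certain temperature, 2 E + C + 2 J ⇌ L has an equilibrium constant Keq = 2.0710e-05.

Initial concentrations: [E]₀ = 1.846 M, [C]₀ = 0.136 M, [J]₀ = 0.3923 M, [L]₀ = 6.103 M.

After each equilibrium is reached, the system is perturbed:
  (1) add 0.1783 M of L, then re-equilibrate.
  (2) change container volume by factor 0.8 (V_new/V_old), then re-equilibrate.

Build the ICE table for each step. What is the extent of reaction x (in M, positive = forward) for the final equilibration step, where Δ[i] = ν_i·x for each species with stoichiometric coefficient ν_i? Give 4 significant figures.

Q₀ = 85.57 vs Keq = 2.0710e-05 ⇒ Q>K, reverse
Step 1:
                  E         C         J         L
  Initial     1.846     0.136    0.3923     6.103
  Change       9.57     4.785      9.57    -4.785
  Equil       11.42     4.921     9.962     1.318
  solve Keq expr → x = -4.785; check Q = 2.0710e-05
Then add 0.1783 M of L.
Step 2:
                  E         C         J         L
  Initial     11.42     4.921     9.962     1.496
  Change     0.1553   0.07763    0.1553  -0.07763
  Equil       11.57     4.999     10.12     1.419
  solve Keq expr → x = -0.07763; check Q = 2.0710e-05
Then change container volume by factor 0.8 (V_new/V_old).
Step 3:
                  E         C         J         L
  Initial     14.46     6.248     12.65     1.773
  Change     -1.405   -0.7023    -1.405    0.7023
  Equil       13.06     5.546     11.24     2.476
  solve Keq expr → x = 0.7023; check Q = 2.0710e-05

x = 0.7023 M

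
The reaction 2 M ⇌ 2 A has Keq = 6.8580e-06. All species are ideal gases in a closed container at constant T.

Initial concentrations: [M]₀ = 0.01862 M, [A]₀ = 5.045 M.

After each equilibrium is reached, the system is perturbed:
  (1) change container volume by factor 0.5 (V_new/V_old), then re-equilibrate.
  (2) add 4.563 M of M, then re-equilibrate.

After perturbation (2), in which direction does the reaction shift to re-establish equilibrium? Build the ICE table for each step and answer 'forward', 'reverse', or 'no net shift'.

Q₀ = 7.3411e+04 vs Keq = 6.8580e-06 ⇒ Q>K, reverse
Step 1:
                    M           A
  I           0.01862       5.045
  C             5.032      -5.032
  E              5.05     0.01323
  solve Keq expr → x = -2.516; check Q = 6.8580e-06
Then change container volume by factor 0.5 (V_new/V_old).
Step 2:
                    M           A
  I              10.1     0.02645
  C                 0           0
  E              10.1     0.02645
  solve Keq expr → x = 0; check Q = 6.8580e-06
Then add 4.563 M of M.
Step 3:
                    M           A
  I             14.66     0.02645
  C          -0.01192     0.01192
  E             14.65     0.03837
  solve Keq expr → x = 0.005959; check Q = 6.8580e-06

Direction: forward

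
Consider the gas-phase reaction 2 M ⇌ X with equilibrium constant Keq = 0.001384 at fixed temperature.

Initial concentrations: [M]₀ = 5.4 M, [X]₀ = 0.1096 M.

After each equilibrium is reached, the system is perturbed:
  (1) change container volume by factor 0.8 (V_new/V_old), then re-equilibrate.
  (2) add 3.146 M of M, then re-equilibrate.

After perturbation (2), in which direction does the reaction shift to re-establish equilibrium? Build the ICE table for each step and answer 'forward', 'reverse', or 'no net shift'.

Direction: forward

Q₀ = 0.003759 vs Keq = 0.001384 ⇒ Q>K, reverse
Step 1:
                    M           X
  Initial         5.4      0.1096
  Change       0.1344    -0.06721
  Equil         5.534     0.04239
  solve Keq expr → x = -0.06721; check Q = 0.001384
Then change container volume by factor 0.8 (V_new/V_old).
Step 2:
                    M           X
  Initial       6.918     0.05299
  Change     -0.02552     0.01276
  Equil         6.893     0.06575
  solve Keq expr → x = 0.01276; check Q = 0.001384
Then add 3.146 M of M.
Step 3:
                    M           X
  Initial       10.04     0.06575
  Change      -0.1397     0.06986
  Equil         9.899      0.1356
  solve Keq expr → x = 0.06986; check Q = 0.001384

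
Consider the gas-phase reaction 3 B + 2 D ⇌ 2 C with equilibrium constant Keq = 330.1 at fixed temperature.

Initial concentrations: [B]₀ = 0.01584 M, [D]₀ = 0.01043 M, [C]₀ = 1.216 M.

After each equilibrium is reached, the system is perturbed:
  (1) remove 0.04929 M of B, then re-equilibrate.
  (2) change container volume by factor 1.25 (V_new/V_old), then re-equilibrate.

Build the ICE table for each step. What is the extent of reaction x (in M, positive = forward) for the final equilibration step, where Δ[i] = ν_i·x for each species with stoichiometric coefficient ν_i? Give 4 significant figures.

Q₀ = 3.4201e+09 vs Keq = 330.1 ⇒ Q>K, reverse
Step 1:
                    B           D           C
  init        0.01584     0.01043       1.216
  Δ            0.3504      0.2336     -0.2336
  eq           0.3662       0.244      0.9824
  solve Keq expr → x = -0.1168; check Q = 330.1
Then remove 0.04929 M of B.
Step 2:
                    B           D           C
  init         0.3169       0.244      0.9824
  Δ            0.0276      0.0184     -0.0184
  eq           0.3445      0.2624       0.964
  solve Keq expr → x = -0.009199; check Q = 330.1
Then change container volume by factor 1.25 (V_new/V_old).
Step 3:
                    B           D           C
  init         0.2756      0.2099      0.7712
  Δ           0.03725     0.02484    -0.02484
  eq           0.3129      0.2348      0.7464
  solve Keq expr → x = -0.01242; check Q = 330.1

x = -0.01242 M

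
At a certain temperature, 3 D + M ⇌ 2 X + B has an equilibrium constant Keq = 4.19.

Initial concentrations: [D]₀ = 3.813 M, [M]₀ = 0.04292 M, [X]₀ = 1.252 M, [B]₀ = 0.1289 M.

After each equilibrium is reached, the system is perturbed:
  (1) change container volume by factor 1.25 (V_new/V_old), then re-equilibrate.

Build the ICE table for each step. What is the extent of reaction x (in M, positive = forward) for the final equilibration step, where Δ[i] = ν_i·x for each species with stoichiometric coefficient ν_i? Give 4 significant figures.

Q₀ = 0.08492 vs Keq = 4.19 ⇒ Q<K, forward
Step 1:
                  D         M         X         B
  Initial     3.813   0.04292     1.252    0.1289
  Change    -0.1244  -0.04148   0.08295   0.04148
  Equil       3.689  0.001444     1.335    0.1704
  solve Keq expr → x = 0.04148; check Q = 4.19
Then change container volume by factor 1.25 (V_new/V_old).
Step 2:
                  D         M         X         B
  Initial     2.951  0.001155     1.068    0.1363
  Change  8.4907e-04 2.8302e-04 -5.6604e-04 -2.8302e-04
  Equil       2.952  0.001438     1.067     0.136
  solve Keq expr → x = -2.8302e-04; check Q = 4.19

x = -2.8302e-04 M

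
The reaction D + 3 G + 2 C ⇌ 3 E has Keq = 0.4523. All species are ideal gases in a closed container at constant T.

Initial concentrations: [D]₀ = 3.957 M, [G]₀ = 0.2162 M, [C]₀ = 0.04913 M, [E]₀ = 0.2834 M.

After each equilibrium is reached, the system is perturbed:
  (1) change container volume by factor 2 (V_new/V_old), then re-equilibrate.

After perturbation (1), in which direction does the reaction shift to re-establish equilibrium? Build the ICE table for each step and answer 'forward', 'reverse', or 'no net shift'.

Q₀ = 235.8 vs Keq = 0.4523 ⇒ Q>K, reverse
Step 1:
                   D          G          C          E
  Initial      3.957     0.2162    0.04913     0.2834
  Change     0.05152     0.1545      0.103    -0.1545
  Equil        4.009     0.3707     0.1522     0.1289
  solve Keq expr → x = -0.05152; check Q = 0.4523
Then change container volume by factor 2 (V_new/V_old).
Step 2:
                   D          G          C          E
  Initial      2.004     0.1854    0.07608    0.06443
  Change    0.007774    0.02332    0.01555   -0.02332
  Equil        2.012     0.2087    0.09163     0.0411
  solve Keq expr → x = -0.007774; check Q = 0.4523

Direction: reverse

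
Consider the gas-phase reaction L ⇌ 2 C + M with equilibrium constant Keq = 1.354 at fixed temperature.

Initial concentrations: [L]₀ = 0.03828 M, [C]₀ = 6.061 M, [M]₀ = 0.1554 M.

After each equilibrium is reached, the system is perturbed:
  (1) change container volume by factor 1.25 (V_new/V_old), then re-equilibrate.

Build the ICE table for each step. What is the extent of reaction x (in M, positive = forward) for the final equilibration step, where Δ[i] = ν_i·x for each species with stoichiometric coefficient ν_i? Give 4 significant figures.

Q₀ = 149.1 vs Keq = 1.354 ⇒ Q>K, reverse
Step 1:
                    L           C           M
  I           0.03828       6.061      0.1554
  C            0.1478     -0.2956     -0.1478
  E            0.1861       5.765    0.007581
  solve Keq expr → x = -0.1478; check Q = 1.354
Then change container volume by factor 1.25 (V_new/V_old).
Step 2:
                    L           C           M
  I            0.1489       4.612    0.006065
  C         -0.003183    0.006366    0.003183
  E            0.1457       4.619    0.009248
  solve Keq expr → x = 0.003183; check Q = 1.354

x = 0.003183 M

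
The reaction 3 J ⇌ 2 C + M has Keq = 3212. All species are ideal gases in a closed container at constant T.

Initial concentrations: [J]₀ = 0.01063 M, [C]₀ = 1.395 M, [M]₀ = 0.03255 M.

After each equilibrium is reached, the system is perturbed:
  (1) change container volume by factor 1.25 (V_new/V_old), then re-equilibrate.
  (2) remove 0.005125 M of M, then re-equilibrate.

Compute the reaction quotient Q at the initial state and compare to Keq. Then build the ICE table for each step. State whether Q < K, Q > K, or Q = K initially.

Q₀ = 5.2735e+04; Q > K (proceeds reverse)

Q₀ = 5.2735e+04 vs Keq = 3212 ⇒ Q>K, reverse
Step 1:
                  J         C         M
  I         0.01063     1.395   0.03255
  C         0.01482 -0.009882 -0.004941
  E         0.02545     1.385   0.02761
  solve Keq expr → x = -0.004941; check Q = 3212
Then change container volume by factor 1.25 (V_new/V_old).
Step 2:
                  J         C         M
  I         0.02036     1.108   0.02209
  C               0         0         0
  E         0.02036     1.108   0.02209
  solve Keq expr → x = 0; check Q = 3212
Then remove 0.005125 M of M.
Step 3:
                  J         C         M
  I         0.02036     1.108   0.01696
  C        -0.00152  0.001013 5.0670e-04
  E         0.01884     1.109   0.01747
  solve Keq expr → x = 5.0670e-04; check Q = 3212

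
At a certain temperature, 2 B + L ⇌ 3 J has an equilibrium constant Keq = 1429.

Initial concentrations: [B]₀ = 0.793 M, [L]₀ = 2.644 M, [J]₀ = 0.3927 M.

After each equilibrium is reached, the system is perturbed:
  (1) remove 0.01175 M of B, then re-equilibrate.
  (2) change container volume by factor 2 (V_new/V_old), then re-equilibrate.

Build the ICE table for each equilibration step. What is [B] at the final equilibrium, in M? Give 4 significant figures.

Q₀ = 0.03642 vs Keq = 1429 ⇒ Q<K, forward
Step 1:
                    B           L           J
  init          0.793       2.644      0.3927
  Δ           -0.7597     -0.3798       1.139
  eq          0.03334       2.264       1.532
  solve Keq expr → x = 0.3798; check Q = 1429
Then remove 0.01175 M of B.
Step 2:
                    B           L           J
  init        0.02159       2.264       1.532
  Δ           0.01116    0.005582    -0.01675
  eq          0.03276        2.27       1.515
  solve Keq expr → x = -0.005582; check Q = 1429
Then change container volume by factor 2 (V_new/V_old).
Step 3:
                    B           L           J
  init        0.01638       1.135      0.7577
  Δ                 0           0           0
  eq          0.01638       1.135      0.7577
  solve Keq expr → x = 0; check Q = 1429

[B]_eq = 0.01638 M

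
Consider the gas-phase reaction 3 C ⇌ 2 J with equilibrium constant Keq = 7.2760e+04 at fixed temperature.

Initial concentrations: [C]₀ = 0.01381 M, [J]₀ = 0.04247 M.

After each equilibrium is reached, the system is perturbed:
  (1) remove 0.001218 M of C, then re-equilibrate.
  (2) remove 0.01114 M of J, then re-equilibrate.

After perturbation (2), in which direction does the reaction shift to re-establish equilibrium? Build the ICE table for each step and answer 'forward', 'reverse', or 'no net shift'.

Q₀ = 684.8 vs Keq = 7.2760e+04 ⇒ Q<K, forward
Step 1:
                    C           J
  Initial     0.01381     0.04247
  Change     -0.01058    0.007053
  Equil       0.00323     0.04952
  solve Keq expr → x = 0.003527; check Q = 7.2760e+04
Then remove 0.001218 M of C.
Step 2:
                    C           J
  Initial    0.002012     0.04952
  Change     0.001184 -7.8906e-04
  Equil      0.003196     0.04873
  solve Keq expr → x = -3.9453e-04; check Q = 7.2760e+04
Then remove 0.01114 M of J.
Step 3:
                    C           J
  Initial    0.003196     0.03759
  Change  -4.9215e-04  3.2810e-04
  Equil      0.002704     0.03792
  solve Keq expr → x = 1.6405e-04; check Q = 7.2760e+04

Direction: forward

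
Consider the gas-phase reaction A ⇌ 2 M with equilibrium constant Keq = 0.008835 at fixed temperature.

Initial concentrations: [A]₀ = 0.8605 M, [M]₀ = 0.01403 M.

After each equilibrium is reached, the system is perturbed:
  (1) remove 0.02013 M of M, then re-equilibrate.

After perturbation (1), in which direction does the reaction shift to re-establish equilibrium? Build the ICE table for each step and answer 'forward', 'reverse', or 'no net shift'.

Q₀ = 2.2875e-04 vs Keq = 0.008835 ⇒ Q<K, forward
Step 1:
                   A          M
  init        0.8605    0.01403
  Δ         -0.03567    0.07134
  eq          0.8248    0.08537
  solve Keq expr → x = 0.03567; check Q = 0.008835
Then remove 0.02013 M of M.
Step 2:
                   A          M
  init        0.8248    0.06524
  Δ         -0.00981    0.01962
  eq           0.815    0.08486
  solve Keq expr → x = 0.00981; check Q = 0.008835

Direction: forward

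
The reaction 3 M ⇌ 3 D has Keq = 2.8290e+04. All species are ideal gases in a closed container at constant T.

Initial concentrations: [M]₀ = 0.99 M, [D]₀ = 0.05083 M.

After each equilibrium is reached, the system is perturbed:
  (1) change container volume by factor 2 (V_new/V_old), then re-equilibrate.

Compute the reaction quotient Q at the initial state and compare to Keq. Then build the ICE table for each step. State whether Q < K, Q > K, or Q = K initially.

Q₀ = 1.3535e-04; Q < K (proceeds forward)

Q₀ = 1.3535e-04 vs Keq = 2.8290e+04 ⇒ Q<K, forward
Step 1:
                    M           D
  init           0.99     0.05083
  Δ           -0.9569      0.9569
  eq          0.03307       1.008
  solve Keq expr → x = 0.319; check Q = 2.8290e+04
Then change container volume by factor 2 (V_new/V_old).
Step 2:
                    M           D
  init        0.01654      0.5039
  Δ                 0           0
  eq          0.01654      0.5039
  solve Keq expr → x = 0; check Q = 2.8290e+04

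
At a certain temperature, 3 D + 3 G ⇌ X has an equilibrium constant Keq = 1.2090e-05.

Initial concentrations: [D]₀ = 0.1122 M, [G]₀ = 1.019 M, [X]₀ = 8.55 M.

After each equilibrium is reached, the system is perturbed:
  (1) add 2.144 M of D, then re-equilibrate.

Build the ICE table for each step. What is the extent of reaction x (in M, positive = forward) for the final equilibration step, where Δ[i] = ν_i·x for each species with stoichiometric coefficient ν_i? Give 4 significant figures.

Q₀ = 5721 vs Keq = 1.2090e-05 ⇒ Q>K, reverse
Step 1:
                  D         G         X
  init       0.1122     1.019      8.55
  Δ            8.29      8.29    -2.763
  eq          8.403     9.309     5.787
  solve Keq expr → x = -2.763; check Q = 1.2090e-05
Then add 2.144 M of D.
Step 2:
                  D         G         X
  init        10.55     9.309     5.787
  Δ         -0.9808   -0.9808    0.3269
  eq          9.566     8.329     6.113
  solve Keq expr → x = 0.3269; check Q = 1.2090e-05

x = 0.3269 M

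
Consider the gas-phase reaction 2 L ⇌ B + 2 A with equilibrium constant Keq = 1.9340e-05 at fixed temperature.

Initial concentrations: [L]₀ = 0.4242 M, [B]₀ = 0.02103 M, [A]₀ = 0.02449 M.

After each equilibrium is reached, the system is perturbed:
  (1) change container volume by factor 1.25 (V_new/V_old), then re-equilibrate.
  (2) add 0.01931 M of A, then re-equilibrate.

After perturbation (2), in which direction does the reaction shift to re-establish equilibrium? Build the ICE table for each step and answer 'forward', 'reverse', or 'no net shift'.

Q₀ = 7.0093e-05 vs Keq = 1.9340e-05 ⇒ Q>K, reverse
Step 1:
                    L           B           A
  Initial      0.4242     0.02103     0.02449
  Change     0.009533   -0.004767   -0.009533
  Equil        0.4337     0.01626     0.01496
  solve Keq expr → x = -0.004767; check Q = 1.9340e-05
Then change container volume by factor 1.25 (V_new/V_old).
Step 2:
                    L           B           A
  Initial       0.347     0.01301     0.01197
  Change    -0.001097  5.4871e-04    0.001097
  Equil        0.3459     0.01356     0.01306
  solve Keq expr → x = 5.4871e-04; check Q = 1.9340e-05
Then add 0.01931 M of A.
Step 3:
                    L           B           A
  Initial      0.3459     0.01356     0.03237
  Change      0.01334    -0.00667    -0.01334
  Equil        0.3592    0.006889     0.01903
  solve Keq expr → x = -0.00667; check Q = 1.9340e-05

Direction: reverse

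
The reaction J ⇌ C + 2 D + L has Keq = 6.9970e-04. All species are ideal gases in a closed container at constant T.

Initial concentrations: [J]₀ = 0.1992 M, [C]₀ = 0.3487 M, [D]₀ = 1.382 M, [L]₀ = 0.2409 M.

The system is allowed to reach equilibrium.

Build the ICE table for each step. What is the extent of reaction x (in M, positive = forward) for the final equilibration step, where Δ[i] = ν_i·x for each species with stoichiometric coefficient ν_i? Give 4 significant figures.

x = -0.2376 M

Q₀ = 0.8054 vs Keq = 6.9970e-04 ⇒ Q>K, reverse
Step 1:
                  J         C         D         L
  init       0.1992    0.3487     1.382    0.2409
  Δ          0.2376   -0.2376   -0.4751   -0.2376
  eq         0.4368    0.1111    0.9069  0.003343
  solve Keq expr → x = -0.2376; check Q = 6.9970e-04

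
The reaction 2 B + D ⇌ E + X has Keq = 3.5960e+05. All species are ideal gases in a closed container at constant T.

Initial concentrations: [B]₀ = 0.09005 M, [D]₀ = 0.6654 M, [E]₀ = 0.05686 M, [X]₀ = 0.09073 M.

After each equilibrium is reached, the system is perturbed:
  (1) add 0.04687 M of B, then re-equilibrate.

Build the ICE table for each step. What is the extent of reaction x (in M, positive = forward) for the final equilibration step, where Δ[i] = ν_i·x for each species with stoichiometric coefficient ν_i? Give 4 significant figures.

x = 0.02341 M

Q₀ = 0.9561 vs Keq = 3.5960e+05 ⇒ Q<K, forward
Step 1:
                   B          D          E          X
  init       0.09005     0.6654    0.05686    0.09073
  Δ          -0.0898    -0.0449     0.0449     0.0449
  eq      2.4871e-04     0.6205     0.1018     0.1356
  solve Keq expr → x = 0.0449; check Q = 3.5960e+05
Then add 0.04687 M of B.
Step 2:
                   B          D          E          X
  init       0.04712     0.6205     0.1018     0.1356
  Δ         -0.04681   -0.02341    0.02341    0.02341
  eq      3.0448e-04     0.5971     0.1252      0.159
  solve Keq expr → x = 0.02341; check Q = 3.5960e+05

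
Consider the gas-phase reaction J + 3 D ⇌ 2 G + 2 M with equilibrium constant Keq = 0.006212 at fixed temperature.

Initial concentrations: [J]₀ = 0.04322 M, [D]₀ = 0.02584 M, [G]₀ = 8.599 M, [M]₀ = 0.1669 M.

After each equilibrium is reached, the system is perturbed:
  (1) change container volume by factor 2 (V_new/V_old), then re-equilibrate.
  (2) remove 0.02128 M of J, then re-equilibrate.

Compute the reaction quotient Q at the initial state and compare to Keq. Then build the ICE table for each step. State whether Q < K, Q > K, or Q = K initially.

Q₀ = 2.7621e+06; Q > K (proceeds reverse)

Q₀ = 2.7621e+06 vs Keq = 0.006212 ⇒ Q>K, reverse
Step 1:
                   J          D          G          M
  I          0.04322    0.02584      8.599     0.1669
  C          0.08321     0.2496    -0.1664    -0.1664
  E           0.1264     0.2755      8.433 4.8050e-04
  solve Keq expr → x = -0.08321; check Q = 0.006212
Then change container volume by factor 2 (V_new/V_old).
Step 2:
                   J          D          G          M
  I          0.06321     0.1377      4.216 2.4025e-04
  C                0          0          0          0
  E          0.06321     0.1377      4.216 2.4025e-04
  solve Keq expr → x = 0; check Q = 0.006212
Then remove 0.02128 M of J.
Step 3:
                   J          D          G          M
  I          0.04193     0.1377      4.216 2.4025e-04
  C       2.2188e-05 6.6564e-05 -4.4376e-05 -4.4376e-05
  E          0.04196     0.1378      4.216 1.9587e-04
  solve Keq expr → x = -2.2188e-05; check Q = 0.006212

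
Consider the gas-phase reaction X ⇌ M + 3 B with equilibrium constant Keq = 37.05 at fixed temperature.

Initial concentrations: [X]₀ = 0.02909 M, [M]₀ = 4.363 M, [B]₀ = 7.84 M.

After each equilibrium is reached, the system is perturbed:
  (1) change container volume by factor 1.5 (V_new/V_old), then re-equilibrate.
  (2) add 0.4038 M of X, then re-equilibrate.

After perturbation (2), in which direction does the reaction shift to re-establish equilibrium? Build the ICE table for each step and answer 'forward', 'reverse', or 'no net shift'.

Q₀ = 7.2275e+04 vs Keq = 37.05 ⇒ Q>K, reverse
Step 1:
                  X         M         B
  init      0.02909     4.363      7.84
  Δ           1.663    -1.663    -4.988
  eq          1.692       2.7     2.852
  solve Keq expr → x = -1.663; check Q = 37.05
Then change container volume by factor 1.5 (V_new/V_old).
Step 2:
                  X         M         B
  init        1.128       1.8     1.902
  Δ         -0.2181    0.2181    0.6543
  eq         0.9096     2.018     2.556
  solve Keq expr → x = 0.2181; check Q = 37.05
Then add 0.4038 M of X.
Step 3:
                  X         M         B
  init        1.313     2.018     2.556
  Δ         -0.0792    0.0792    0.2376
  eq          1.234     2.098     2.794
  solve Keq expr → x = 0.0792; check Q = 37.05

Direction: forward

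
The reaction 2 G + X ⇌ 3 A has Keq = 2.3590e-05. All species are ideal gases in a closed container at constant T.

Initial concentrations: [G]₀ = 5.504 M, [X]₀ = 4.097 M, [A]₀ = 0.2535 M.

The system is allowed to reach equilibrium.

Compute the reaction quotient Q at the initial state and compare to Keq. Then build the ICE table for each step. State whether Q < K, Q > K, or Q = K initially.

Q₀ = 1.3125e-04; Q > K (proceeds reverse)

Q₀ = 1.3125e-04 vs Keq = 2.3590e-05 ⇒ Q>K, reverse
Step 1:
                    G           X           A
  init          5.504       4.097      0.2535
  Δ           0.07251     0.03625     -0.1088
  eq            5.577       4.133      0.1447
  solve Keq expr → x = -0.03625; check Q = 2.3590e-05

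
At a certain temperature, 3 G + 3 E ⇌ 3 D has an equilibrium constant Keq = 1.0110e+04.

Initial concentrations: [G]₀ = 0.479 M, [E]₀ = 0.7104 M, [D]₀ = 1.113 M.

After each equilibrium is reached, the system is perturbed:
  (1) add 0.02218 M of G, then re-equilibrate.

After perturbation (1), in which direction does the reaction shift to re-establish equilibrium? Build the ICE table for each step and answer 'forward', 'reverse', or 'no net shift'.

Q₀ = 34.99 vs Keq = 1.0110e+04 ⇒ Q<K, forward
Step 1:
                  G         E         D
  Initial     0.479    0.7104     1.113
  Change     -0.313    -0.313     0.313
  Equil       0.166    0.3974     1.426
  solve Keq expr → x = 0.1043; check Q = 1.0110e+04
Then add 0.02218 M of G.
Step 2:
                  G         E         D
  Initial    0.1881    0.3974     1.426
  Change   -0.01427  -0.01427   0.01427
  Equil      0.1739    0.3831      1.44
  solve Keq expr → x = 0.004758; check Q = 1.0110e+04

Direction: forward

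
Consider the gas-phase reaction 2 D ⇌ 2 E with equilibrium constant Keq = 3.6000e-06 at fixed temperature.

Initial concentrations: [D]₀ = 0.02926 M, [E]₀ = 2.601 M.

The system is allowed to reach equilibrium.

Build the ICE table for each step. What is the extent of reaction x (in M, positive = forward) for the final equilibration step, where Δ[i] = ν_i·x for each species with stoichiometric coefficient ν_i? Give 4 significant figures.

Q₀ = 7902 vs Keq = 3.6000e-06 ⇒ Q>K, reverse
Step 1:
                   D          E
  Initial    0.02926      2.601
  Change       2.596     -2.596
  Equil        2.625   0.004981
  solve Keq expr → x = -1.298; check Q = 3.6000e-06

x = -1.298 M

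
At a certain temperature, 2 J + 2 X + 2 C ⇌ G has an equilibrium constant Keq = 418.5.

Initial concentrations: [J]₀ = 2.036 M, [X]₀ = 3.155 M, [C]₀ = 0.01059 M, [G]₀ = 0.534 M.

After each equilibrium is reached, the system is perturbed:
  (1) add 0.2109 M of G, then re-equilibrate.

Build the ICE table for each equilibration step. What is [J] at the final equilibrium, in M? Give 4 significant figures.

[J]_eq = 2.032 M

Q₀ = 115.4 vs Keq = 418.5 ⇒ Q<K, forward
Step 1:
                    J           X           C           G
  init          2.036       3.155     0.01059       0.534
  Δ         -0.004994   -0.004994   -0.004994    0.002497
  eq            2.031        3.15    0.005596      0.5365
  solve Keq expr → x = 0.002497; check Q = 418.5
Then add 0.2109 M of G.
Step 2:
                    J           X           C           G
  init          2.031        3.15    0.005596      0.7474
  Δ          0.001001    0.001001    0.001001 -5.0074e-04
  eq            2.032       3.151    0.006598      0.7469
  solve Keq expr → x = -5.0074e-04; check Q = 418.5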